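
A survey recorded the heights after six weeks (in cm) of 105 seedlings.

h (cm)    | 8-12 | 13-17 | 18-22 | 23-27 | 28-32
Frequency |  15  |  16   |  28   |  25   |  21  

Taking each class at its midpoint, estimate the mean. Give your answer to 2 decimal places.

21.00

Midpoints: 10, 15, 20, 25, 30
Σfm = 15×10 + 16×15 + 28×20 + 25×25 + 21×30 = 2205
n = Σf = 105
Mean = 2205 / 105 = 21.0000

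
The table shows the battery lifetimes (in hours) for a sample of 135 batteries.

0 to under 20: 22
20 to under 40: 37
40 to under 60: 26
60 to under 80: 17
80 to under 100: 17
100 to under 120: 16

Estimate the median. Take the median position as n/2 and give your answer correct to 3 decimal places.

46.538

Cumulative frequencies: 22, 59, 85, 102, 119, 135
n = 135; position = n/2 = 67.5.
This falls in the class 40 to under 60: L = 40, F = 59, f = 26, h = 20.
Median ≈ 40 + ((67.5 − 59) / 26) × 20 = 46.5385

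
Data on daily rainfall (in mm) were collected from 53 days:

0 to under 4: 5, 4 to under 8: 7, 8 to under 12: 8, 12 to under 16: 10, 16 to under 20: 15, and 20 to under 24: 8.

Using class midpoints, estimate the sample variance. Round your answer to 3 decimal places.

39.176

Midpoints: 2, 6, 10, 14, 18, 22
n = 53, Σfm = 718, mean = 13.5472
Σfm² = 11764
Σf(m − x̄)² = Σfm² − (Σfm)²/n = 11764 − 718²/53 = 2037.1321
Sample variance = 2037.1321 / 52 = 39.1756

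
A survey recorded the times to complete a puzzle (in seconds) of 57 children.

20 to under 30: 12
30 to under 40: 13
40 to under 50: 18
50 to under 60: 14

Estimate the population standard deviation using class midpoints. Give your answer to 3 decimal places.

Midpoints: 25, 35, 45, 55
n = 57, Σfm = 2335, mean = 40.9649
Σfm² = 102225
Σf(m − x̄)² = Σfm² − (Σfm)²/n = 102225 − 2335²/57 = 6571.9298
Population variance = 6571.9298 / 57 = 115.2970
Standard deviation = √115.2970 = 10.7376

10.738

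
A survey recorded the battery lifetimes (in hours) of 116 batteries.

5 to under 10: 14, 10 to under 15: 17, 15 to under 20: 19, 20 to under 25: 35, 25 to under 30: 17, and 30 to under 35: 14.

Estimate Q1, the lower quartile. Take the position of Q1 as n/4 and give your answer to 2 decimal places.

Cumulative frequencies: 14, 31, 50, 85, 102, 116
n = 116; position = n/4 = 29.
This falls in the class 10 to under 15: L = 10, F = 14, f = 17, h = 5.
Lower quartile ≈ 10 + ((29 − 14) / 17) × 5 = 14.4118

14.41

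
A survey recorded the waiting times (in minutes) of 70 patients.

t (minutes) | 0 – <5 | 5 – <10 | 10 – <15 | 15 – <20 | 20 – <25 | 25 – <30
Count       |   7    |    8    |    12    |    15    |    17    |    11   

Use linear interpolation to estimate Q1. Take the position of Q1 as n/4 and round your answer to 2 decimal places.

Cumulative frequencies: 7, 15, 27, 42, 59, 70
n = 70; position = n/4 = 17.5.
This falls in the class 10 – <15: L = 10, F = 15, f = 12, h = 5.
Lower quartile ≈ 10 + ((17.5 − 15) / 12) × 5 = 11.0417

11.04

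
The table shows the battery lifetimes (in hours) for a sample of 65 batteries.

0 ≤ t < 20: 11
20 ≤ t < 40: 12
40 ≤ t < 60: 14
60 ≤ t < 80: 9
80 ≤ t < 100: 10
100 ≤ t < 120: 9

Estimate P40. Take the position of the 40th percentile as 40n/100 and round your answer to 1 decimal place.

Cumulative frequencies: 11, 23, 37, 46, 56, 65
n = 65; position = 40n/100 = 26.
This falls in the class 40 ≤ t < 60: L = 40, F = 23, f = 14, h = 20.
40th percentile ≈ 40 + ((26 − 23) / 14) × 20 = 44.2857

44.3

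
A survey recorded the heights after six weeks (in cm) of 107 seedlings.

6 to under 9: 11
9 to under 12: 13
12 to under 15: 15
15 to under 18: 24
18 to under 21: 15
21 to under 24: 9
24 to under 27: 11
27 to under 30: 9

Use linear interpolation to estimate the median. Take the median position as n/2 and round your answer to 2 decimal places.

Cumulative frequencies: 11, 24, 39, 63, 78, 87, 98, 107
n = 107; position = n/2 = 53.5.
This falls in the class 15 to under 18: L = 15, F = 39, f = 24, h = 3.
Median ≈ 15 + ((53.5 − 39) / 24) × 3 = 16.8125

16.81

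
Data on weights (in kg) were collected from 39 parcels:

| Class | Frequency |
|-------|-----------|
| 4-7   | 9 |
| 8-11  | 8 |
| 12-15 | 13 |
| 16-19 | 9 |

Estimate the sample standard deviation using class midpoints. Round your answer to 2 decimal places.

Midpoints: 5.5, 9.5, 13.5, 17.5
n = 39, Σfm = 458.5, mean = 11.7564
Σfm² = 6119.75
Σf(m − x̄)² = Σfm² − (Σfm)²/n = 6119.75 − 458.5²/39 = 729.4359
Sample variance = 729.4359 / 38 = 19.1957
Standard deviation = √19.1957 = 4.3813

4.38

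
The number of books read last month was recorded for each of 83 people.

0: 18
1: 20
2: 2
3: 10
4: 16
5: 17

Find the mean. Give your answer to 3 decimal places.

2.446

Values: 0, 1, 2, 3, 4, 5
Σfx = 18×0 + 20×1 + 2×2 + 10×3 + 16×4 + 17×5 = 203
n = Σf = 83
Mean = 203 / 83 = 2.4458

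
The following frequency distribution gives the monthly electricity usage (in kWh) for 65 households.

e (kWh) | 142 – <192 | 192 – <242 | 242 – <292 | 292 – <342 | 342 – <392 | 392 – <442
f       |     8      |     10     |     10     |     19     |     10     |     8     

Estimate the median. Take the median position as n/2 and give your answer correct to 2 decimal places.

303.84

Cumulative frequencies: 8, 18, 28, 47, 57, 65
n = 65; position = n/2 = 32.5.
This falls in the class 292 – <342: L = 292, F = 28, f = 19, h = 50.
Median ≈ 292 + ((32.5 − 28) / 19) × 50 = 303.8421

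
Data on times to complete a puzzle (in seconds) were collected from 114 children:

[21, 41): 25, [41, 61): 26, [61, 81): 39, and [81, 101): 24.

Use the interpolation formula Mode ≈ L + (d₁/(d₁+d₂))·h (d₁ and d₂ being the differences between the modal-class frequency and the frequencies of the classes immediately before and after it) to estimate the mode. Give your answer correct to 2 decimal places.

Modal class: [61, 81) (highest frequency 39).
d₁ = 39 − 26 = 13, d₂ = 39 − 24 = 15
Mode ≈ 61 + (13/(13+15)) × 20 = 61 + 9.2857 = 70.2857

70.29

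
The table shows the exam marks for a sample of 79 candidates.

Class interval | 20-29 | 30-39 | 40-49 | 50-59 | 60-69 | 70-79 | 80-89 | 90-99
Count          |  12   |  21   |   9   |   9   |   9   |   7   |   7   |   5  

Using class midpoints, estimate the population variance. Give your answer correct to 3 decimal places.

Midpoints: 24.5, 34.5, 44.5, 54.5, 64.5, 74.5, 84.5, 94.5
n = 79, Σfm = 4075.5, mean = 51.5886
Σfm² = 247679.75
Σf(m − x̄)² = Σfm² − (Σfm)²/n = 247679.75 − 4075.5²/79 = 37430.3797
Population variance = 37430.3797 / 79 = 473.8023

473.802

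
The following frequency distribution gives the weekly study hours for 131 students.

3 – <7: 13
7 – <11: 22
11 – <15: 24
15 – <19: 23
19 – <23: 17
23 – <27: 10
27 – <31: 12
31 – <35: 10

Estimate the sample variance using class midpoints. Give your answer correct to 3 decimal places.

68.151

Midpoints: 5, 9, 13, 17, 21, 25, 29, 33
n = 131, Σfm = 2251, mean = 17.1832
Σfm² = 47539
Σf(m − x̄)² = Σfm² − (Σfm)²/n = 47539 − 2251²/131 = 8859.6031
Sample variance = 8859.6031 / 130 = 68.1508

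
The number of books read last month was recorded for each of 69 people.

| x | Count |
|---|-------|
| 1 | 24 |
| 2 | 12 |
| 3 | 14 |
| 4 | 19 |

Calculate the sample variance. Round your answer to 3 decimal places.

Values: 1, 2, 3, 4
n = 69, Σfx = 166, mean = 2.4058
Σfx² = 502
Σf(x − x̄)² = Σfx² − (Σfx)²/n = 502 − 166²/69 = 102.6377
Sample variance = 102.6377 / 68 = 1.5094

1.509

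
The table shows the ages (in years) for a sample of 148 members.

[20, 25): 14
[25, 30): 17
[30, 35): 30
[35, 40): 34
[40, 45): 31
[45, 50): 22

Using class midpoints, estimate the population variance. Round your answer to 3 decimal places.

56.842

Midpoints: 22.5, 27.5, 32.5, 37.5, 42.5, 47.5
n = 148, Σfm = 5395, mean = 36.4527
Σfm² = 205075
Σf(m − x̄)² = Σfm² − (Σfm)²/n = 205075 − 5395²/148 = 8412.6689
Population variance = 8412.6689 / 148 = 56.8424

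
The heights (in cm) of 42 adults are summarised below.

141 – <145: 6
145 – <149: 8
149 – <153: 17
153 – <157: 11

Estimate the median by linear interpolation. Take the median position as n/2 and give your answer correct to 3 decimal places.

150.647

Cumulative frequencies: 6, 14, 31, 42
n = 42; position = n/2 = 21.
This falls in the class 149 – <153: L = 149, F = 14, f = 17, h = 4.
Median ≈ 149 + ((21 − 14) / 17) × 4 = 150.6471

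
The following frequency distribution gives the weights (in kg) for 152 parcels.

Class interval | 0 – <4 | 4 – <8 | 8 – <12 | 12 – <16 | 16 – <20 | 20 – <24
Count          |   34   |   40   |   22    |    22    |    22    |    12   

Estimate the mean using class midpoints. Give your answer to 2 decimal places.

Midpoints: 2, 6, 10, 14, 18, 22
Σfm = 34×2 + 40×6 + 22×10 + 22×14 + 22×18 + 12×22 = 1496
n = Σf = 152
Mean = 1496 / 152 = 9.8421

9.84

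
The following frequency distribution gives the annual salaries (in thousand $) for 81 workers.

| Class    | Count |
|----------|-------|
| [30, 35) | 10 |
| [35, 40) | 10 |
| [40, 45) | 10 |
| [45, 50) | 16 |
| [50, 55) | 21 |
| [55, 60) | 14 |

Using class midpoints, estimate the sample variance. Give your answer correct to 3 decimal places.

67.346

Midpoints: 32.5, 37.5, 42.5, 47.5, 52.5, 57.5
n = 81, Σfm = 3792.5, mean = 46.8210
Σfm² = 182956.25
Σf(m − x̄)² = Σfm² − (Σfm)²/n = 182956.25 − 3792.5²/81 = 5387.6543
Sample variance = 5387.6543 / 80 = 67.3457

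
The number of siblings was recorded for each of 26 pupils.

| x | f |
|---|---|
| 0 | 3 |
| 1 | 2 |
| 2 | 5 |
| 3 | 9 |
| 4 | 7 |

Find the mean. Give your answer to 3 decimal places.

Values: 0, 1, 2, 3, 4
Σfx = 3×0 + 2×1 + 5×2 + 9×3 + 7×4 = 67
n = Σf = 26
Mean = 67 / 26 = 2.5769

2.577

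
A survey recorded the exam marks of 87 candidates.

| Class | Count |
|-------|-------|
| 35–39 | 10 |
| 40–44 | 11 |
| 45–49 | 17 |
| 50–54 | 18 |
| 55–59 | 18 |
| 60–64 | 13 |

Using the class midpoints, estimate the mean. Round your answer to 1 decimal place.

50.6

Midpoints: 37, 42, 47, 52, 57, 62
Σfm = 10×37 + 11×42 + 17×47 + 18×52 + 18×57 + 13×62 = 4399
n = Σf = 87
Mean = 4399 / 87 = 50.5632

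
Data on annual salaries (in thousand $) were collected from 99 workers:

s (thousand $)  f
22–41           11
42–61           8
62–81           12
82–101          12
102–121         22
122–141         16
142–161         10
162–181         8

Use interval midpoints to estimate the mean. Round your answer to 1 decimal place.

Midpoints: 31.5, 51.5, 71.5, 91.5, 111.5, 131.5, 151.5, 171.5
Σfm = 11×31.5 + 8×51.5 + 12×71.5 + 12×91.5 + 22×111.5 + 16×131.5 + 10×151.5 + 8×171.5 = 10158.5
n = Σf = 99
Mean = 10158.5 / 99 = 102.6111

102.6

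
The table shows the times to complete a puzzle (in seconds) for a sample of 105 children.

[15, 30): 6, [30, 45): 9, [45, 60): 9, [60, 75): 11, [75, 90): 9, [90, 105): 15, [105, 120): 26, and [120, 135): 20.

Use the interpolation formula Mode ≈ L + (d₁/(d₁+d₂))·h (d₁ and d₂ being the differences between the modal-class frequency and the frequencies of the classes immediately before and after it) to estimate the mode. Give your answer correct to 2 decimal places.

114.71

Modal class: [105, 120) (highest frequency 26).
d₁ = 26 − 15 = 11, d₂ = 26 − 20 = 6
Mode ≈ 105 + (11/(11+6)) × 15 = 105 + 9.7059 = 114.7059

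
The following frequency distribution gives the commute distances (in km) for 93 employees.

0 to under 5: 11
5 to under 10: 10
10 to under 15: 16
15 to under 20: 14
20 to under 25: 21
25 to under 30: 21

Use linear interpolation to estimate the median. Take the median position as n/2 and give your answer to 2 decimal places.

18.39

Cumulative frequencies: 11, 21, 37, 51, 72, 93
n = 93; position = n/2 = 46.5.
This falls in the class 15 to under 20: L = 15, F = 37, f = 14, h = 5.
Median ≈ 15 + ((46.5 − 37) / 14) × 5 = 18.3929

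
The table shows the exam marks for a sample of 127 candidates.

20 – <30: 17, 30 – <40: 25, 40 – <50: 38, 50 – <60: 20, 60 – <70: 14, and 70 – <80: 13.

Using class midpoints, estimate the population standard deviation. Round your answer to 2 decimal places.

14.84

Midpoints: 25, 35, 45, 55, 65, 75
n = 127, Σfm = 5995, mean = 47.2047
Σfm² = 310975
Σf(m − x̄)² = Σfm² − (Σfm)²/n = 310975 − 5995²/127 = 27982.6772
Population variance = 27982.6772 / 127 = 220.3360
Standard deviation = √220.3360 = 14.8437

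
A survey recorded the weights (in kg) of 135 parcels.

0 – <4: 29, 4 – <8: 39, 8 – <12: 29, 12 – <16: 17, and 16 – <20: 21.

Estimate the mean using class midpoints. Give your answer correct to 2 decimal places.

Midpoints: 2, 6, 10, 14, 18
Σfm = 29×2 + 39×6 + 29×10 + 17×14 + 21×18 = 1198
n = Σf = 135
Mean = 1198 / 135 = 8.8741

8.87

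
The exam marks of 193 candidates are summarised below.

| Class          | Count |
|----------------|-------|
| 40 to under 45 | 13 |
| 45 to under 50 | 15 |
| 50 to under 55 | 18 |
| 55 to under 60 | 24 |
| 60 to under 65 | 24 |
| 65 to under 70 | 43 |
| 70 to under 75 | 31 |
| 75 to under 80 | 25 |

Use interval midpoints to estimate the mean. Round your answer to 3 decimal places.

Midpoints: 42.5, 47.5, 52.5, 57.5, 62.5, 67.5, 72.5, 77.5
Σfm = 13×42.5 + 15×47.5 + 18×52.5 + 24×57.5 + 24×62.5 + 43×67.5 + 31×72.5 + 25×77.5 = 12177.5
n = Σf = 193
Mean = 12177.5 / 193 = 63.0959

63.096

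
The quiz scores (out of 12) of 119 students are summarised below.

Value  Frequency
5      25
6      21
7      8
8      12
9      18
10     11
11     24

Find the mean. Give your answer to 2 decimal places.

Values: 5, 6, 7, 8, 9, 10, 11
Σfx = 25×5 + 21×6 + 8×7 + 12×8 + 18×9 + 11×10 + 24×11 = 939
n = Σf = 119
Mean = 939 / 119 = 7.8908

7.89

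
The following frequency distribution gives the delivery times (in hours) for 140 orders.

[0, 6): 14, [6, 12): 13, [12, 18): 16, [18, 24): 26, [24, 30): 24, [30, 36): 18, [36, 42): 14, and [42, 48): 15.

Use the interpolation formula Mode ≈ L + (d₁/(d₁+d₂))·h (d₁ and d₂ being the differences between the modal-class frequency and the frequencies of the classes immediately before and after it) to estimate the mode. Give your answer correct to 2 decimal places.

23.00

Modal class: [18, 24) (highest frequency 26).
d₁ = 26 − 16 = 10, d₂ = 26 − 24 = 2
Mode ≈ 18 + (10/(10+2)) × 6 = 18 + 5.0000 = 23.0000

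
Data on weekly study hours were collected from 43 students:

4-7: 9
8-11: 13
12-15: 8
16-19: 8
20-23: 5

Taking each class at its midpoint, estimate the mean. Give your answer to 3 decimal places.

12.291

Midpoints: 5.5, 9.5, 13.5, 17.5, 21.5
Σfm = 9×5.5 + 13×9.5 + 8×13.5 + 8×17.5 + 5×21.5 = 528.5
n = Σf = 43
Mean = 528.5 / 43 = 12.2907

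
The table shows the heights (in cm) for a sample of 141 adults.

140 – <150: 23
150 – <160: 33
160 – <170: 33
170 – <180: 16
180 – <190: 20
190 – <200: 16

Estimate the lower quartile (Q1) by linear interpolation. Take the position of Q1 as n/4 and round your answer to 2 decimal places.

Cumulative frequencies: 23, 56, 89, 105, 125, 141
n = 141; position = n/4 = 35.25.
This falls in the class 150 – <160: L = 150, F = 23, f = 33, h = 10.
Lower quartile ≈ 150 + ((35.25 − 23) / 33) × 10 = 153.7121

153.71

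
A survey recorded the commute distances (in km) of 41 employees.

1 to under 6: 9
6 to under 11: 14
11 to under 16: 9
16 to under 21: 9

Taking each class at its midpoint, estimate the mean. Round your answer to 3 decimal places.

10.695

Midpoints: 3.5, 8.5, 13.5, 18.5
Σfm = 9×3.5 + 14×8.5 + 9×13.5 + 9×18.5 = 438.5
n = Σf = 41
Mean = 438.5 / 41 = 10.6951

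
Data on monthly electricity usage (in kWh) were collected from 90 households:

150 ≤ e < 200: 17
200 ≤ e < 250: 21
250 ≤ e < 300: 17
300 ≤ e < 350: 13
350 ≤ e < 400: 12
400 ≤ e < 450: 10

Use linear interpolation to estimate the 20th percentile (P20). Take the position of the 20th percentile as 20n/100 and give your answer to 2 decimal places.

202.38

Cumulative frequencies: 17, 38, 55, 68, 80, 90
n = 90; position = 20n/100 = 18.
This falls in the class 200 ≤ e < 250: L = 200, F = 17, f = 21, h = 50.
20th percentile ≈ 200 + ((18 − 17) / 21) × 50 = 202.3810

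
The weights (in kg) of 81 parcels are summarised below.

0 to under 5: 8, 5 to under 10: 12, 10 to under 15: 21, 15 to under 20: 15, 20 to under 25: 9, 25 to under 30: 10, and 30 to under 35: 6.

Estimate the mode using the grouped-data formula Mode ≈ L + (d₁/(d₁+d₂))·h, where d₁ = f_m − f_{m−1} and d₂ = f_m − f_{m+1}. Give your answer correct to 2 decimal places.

Modal class: 10 to under 15 (highest frequency 21).
d₁ = 21 − 12 = 9, d₂ = 21 − 15 = 6
Mode ≈ 10 + (9/(9+6)) × 5 = 10 + 3.0000 = 13.0000

13.00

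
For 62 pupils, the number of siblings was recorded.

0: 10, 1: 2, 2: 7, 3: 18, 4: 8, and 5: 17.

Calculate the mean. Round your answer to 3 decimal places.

3.016

Values: 0, 1, 2, 3, 4, 5
Σfx = 10×0 + 2×1 + 7×2 + 18×3 + 8×4 + 17×5 = 187
n = Σf = 62
Mean = 187 / 62 = 3.0161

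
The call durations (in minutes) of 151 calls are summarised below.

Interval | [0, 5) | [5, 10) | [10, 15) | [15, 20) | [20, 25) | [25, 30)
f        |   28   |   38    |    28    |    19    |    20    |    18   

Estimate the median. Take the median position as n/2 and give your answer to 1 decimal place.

Cumulative frequencies: 28, 66, 94, 113, 133, 151
n = 151; position = n/2 = 75.5.
This falls in the class [10, 15): L = 10, F = 66, f = 28, h = 5.
Median ≈ 10 + ((75.5 − 66) / 28) × 5 = 11.6964

11.7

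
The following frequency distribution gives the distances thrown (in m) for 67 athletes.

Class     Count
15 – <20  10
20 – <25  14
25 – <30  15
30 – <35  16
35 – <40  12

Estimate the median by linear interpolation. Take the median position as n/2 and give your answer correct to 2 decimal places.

Cumulative frequencies: 10, 24, 39, 55, 67
n = 67; position = n/2 = 33.5.
This falls in the class 25 – <30: L = 25, F = 24, f = 15, h = 5.
Median ≈ 25 + ((33.5 − 24) / 15) × 5 = 28.1667

28.17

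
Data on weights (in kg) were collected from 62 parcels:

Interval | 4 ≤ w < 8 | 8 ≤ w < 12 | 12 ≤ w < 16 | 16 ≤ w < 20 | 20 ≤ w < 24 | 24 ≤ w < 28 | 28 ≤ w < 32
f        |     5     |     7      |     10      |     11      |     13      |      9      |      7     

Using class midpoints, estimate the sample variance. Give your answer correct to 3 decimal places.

Midpoints: 6, 10, 14, 18, 22, 26, 30
n = 62, Σfm = 1168, mean = 18.8387
Σfm² = 25080
Σf(m − x̄)² = Σfm² − (Σfm)²/n = 25080 − 1168²/62 = 3076.3871
Sample variance = 3076.3871 / 61 = 50.4326

50.433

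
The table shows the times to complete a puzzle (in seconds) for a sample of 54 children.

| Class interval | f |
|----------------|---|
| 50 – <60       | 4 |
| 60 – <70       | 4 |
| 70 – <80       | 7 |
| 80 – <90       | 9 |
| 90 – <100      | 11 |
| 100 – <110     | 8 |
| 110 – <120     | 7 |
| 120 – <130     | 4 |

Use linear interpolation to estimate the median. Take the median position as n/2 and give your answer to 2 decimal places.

Cumulative frequencies: 4, 8, 15, 24, 35, 43, 50, 54
n = 54; position = n/2 = 27.
This falls in the class 90 – <100: L = 90, F = 24, f = 11, h = 10.
Median ≈ 90 + ((27 − 24) / 11) × 10 = 92.7273

92.73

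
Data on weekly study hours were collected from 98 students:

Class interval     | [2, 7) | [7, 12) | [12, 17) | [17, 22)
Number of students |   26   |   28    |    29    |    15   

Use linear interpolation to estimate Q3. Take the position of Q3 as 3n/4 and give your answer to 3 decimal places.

Cumulative frequencies: 26, 54, 83, 98
n = 98; position = 3n/4 = 73.5.
This falls in the class [12, 17): L = 12, F = 54, f = 29, h = 5.
Upper quartile ≈ 12 + ((73.5 − 54) / 29) × 5 = 15.3621

15.362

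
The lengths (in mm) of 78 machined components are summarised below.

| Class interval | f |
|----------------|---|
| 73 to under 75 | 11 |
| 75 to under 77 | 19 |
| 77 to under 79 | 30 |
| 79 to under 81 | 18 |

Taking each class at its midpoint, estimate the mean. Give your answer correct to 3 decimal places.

Midpoints: 74, 76, 78, 80
Σfm = 11×74 + 19×76 + 30×78 + 18×80 = 6038
n = Σf = 78
Mean = 6038 / 78 = 77.4103

77.410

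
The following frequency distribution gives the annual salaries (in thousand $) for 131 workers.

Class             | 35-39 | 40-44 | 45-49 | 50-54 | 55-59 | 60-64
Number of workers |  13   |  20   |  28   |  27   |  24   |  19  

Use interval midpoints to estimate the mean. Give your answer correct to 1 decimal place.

50.3

Midpoints: 37, 42, 47, 52, 57, 62
Σfm = 13×37 + 20×42 + 28×47 + 27×52 + 24×57 + 19×62 = 6587
n = Σf = 131
Mean = 6587 / 131 = 50.2824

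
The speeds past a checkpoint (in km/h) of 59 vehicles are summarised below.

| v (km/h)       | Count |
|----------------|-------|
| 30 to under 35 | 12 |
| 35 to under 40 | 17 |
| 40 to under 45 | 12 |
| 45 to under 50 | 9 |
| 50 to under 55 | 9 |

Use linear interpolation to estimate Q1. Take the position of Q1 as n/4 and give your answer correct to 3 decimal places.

Cumulative frequencies: 12, 29, 41, 50, 59
n = 59; position = n/4 = 14.75.
This falls in the class 35 to under 40: L = 35, F = 12, f = 17, h = 5.
Lower quartile ≈ 35 + ((14.75 − 12) / 17) × 5 = 35.8088

35.809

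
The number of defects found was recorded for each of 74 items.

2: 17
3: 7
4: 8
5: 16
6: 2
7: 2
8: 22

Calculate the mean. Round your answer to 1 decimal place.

Values: 2, 3, 4, 5, 6, 7, 8
Σfx = 17×2 + 7×3 + 8×4 + 16×5 + 2×6 + 2×7 + 22×8 = 369
n = Σf = 74
Mean = 369 / 74 = 4.9865

5.0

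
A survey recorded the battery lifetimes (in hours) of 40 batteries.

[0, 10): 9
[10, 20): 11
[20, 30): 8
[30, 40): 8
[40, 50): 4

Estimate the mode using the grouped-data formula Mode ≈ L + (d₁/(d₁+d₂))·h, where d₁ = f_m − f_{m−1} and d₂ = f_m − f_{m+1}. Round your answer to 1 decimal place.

Modal class: [10, 20) (highest frequency 11).
d₁ = 11 − 9 = 2, d₂ = 11 − 8 = 3
Mode ≈ 10 + (2/(2+3)) × 10 = 10 + 4.0000 = 14.0000

14.0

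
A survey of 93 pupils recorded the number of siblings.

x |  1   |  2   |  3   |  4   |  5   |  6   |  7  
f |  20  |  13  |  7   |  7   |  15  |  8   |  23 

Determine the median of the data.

4

Cumulative frequencies: 20, 33, 40, 47, 62, 70, 93
n = 93, so the median is the value in position (n+1)/2 = 47.
Position 47 falls at value 4.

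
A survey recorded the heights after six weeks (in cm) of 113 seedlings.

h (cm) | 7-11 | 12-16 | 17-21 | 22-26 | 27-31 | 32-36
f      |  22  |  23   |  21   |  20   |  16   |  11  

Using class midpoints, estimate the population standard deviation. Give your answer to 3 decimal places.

8.026

Midpoints: 9, 14, 19, 24, 29, 34
n = 113, Σfm = 2237, mean = 19.7965
Σfm² = 51563
Σf(m − x̄)² = Σfm² − (Σfm)²/n = 51563 − 2237²/113 = 7278.3186
Population variance = 7278.3186 / 113 = 64.4099
Standard deviation = √64.4099 = 8.0256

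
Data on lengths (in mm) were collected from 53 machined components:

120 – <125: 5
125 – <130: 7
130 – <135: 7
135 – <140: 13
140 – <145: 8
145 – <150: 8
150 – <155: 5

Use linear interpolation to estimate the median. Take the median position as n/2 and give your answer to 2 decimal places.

137.88

Cumulative frequencies: 5, 12, 19, 32, 40, 48, 53
n = 53; position = n/2 = 26.5.
This falls in the class 135 – <140: L = 135, F = 19, f = 13, h = 5.
Median ≈ 135 + ((26.5 − 19) / 13) × 5 = 137.8846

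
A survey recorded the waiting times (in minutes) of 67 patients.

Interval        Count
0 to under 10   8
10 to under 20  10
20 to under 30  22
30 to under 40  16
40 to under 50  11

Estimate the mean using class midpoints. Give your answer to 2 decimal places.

26.79

Midpoints: 5, 15, 25, 35, 45
Σfm = 8×5 + 10×15 + 22×25 + 16×35 + 11×45 = 1795
n = Σf = 67
Mean = 1795 / 67 = 26.7910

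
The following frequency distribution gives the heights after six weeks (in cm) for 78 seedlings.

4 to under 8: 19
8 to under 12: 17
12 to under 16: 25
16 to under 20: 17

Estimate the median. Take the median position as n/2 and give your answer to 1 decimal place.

12.5

Cumulative frequencies: 19, 36, 61, 78
n = 78; position = n/2 = 39.
This falls in the class 12 to under 16: L = 12, F = 36, f = 25, h = 4.
Median ≈ 12 + ((39 − 36) / 25) × 4 = 12.4800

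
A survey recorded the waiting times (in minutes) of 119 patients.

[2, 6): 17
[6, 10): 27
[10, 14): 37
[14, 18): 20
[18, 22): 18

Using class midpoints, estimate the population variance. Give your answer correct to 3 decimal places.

25.115

Midpoints: 4, 8, 12, 16, 20
n = 119, Σfm = 1408, mean = 11.8319
Σfm² = 19648
Σf(m − x̄)² = Σfm² − (Σfm)²/n = 19648 − 1408²/119 = 2988.6387
Population variance = 2988.6387 / 119 = 25.1146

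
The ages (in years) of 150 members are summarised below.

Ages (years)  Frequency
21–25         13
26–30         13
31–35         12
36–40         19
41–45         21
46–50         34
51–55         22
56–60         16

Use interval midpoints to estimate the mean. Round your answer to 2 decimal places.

42.73

Midpoints: 23, 28, 33, 38, 43, 48, 53, 58
Σfm = 13×23 + 13×28 + 12×33 + 19×38 + 21×43 + 34×48 + 22×53 + 16×58 = 6410
n = Σf = 150
Mean = 6410 / 150 = 42.7333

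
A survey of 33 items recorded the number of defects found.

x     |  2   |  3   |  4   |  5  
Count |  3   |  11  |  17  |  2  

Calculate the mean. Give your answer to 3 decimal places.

Values: 2, 3, 4, 5
Σfx = 3×2 + 11×3 + 17×4 + 2×5 = 117
n = Σf = 33
Mean = 117 / 33 = 3.5455

3.545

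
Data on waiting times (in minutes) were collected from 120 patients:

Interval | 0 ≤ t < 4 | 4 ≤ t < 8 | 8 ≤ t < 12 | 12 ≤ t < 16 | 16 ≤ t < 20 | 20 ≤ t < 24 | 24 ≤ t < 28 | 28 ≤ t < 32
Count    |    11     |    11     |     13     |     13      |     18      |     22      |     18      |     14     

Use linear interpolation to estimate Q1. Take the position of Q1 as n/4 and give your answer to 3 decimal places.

Cumulative frequencies: 11, 22, 35, 48, 66, 88, 106, 120
n = 120; position = n/4 = 30.
This falls in the class 8 ≤ t < 12: L = 8, F = 22, f = 13, h = 4.
Lower quartile ≈ 8 + ((30 − 22) / 13) × 4 = 10.4615

10.462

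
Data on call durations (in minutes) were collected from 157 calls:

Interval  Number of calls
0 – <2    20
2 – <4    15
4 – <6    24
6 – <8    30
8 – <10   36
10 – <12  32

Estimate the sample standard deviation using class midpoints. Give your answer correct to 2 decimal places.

Midpoints: 1, 3, 5, 7, 9, 11
n = 157, Σfm = 1071, mean = 6.8217
Σfm² = 9013
Σf(m − x̄)² = Σfm² − (Σfm)²/n = 9013 − 1071²/157 = 1707.0064
Sample variance = 1707.0064 / 156 = 10.9423
Standard deviation = √10.9423 = 3.3079

3.31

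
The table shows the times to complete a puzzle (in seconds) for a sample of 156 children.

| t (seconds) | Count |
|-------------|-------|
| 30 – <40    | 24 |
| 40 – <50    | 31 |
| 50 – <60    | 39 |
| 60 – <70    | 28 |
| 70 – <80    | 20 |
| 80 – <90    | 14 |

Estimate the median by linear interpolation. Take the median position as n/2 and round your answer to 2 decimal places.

Cumulative frequencies: 24, 55, 94, 122, 142, 156
n = 156; position = n/2 = 78.
This falls in the class 50 – <60: L = 50, F = 55, f = 39, h = 10.
Median ≈ 50 + ((78 − 55) / 39) × 10 = 55.8974

55.90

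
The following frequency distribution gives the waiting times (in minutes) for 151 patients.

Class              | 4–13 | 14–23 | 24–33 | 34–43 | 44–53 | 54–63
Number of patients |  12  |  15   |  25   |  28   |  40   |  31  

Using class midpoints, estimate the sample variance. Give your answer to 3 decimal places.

Midpoints: 8.5, 18.5, 28.5, 38.5, 48.5, 58.5
n = 151, Σfm = 5923.5, mean = 39.2285
Σfm² = 267989.75
Σf(m − x̄)² = Σfm² − (Σfm)²/n = 267989.75 − 5923.5²/151 = 35619.8675
Sample variance = 35619.8675 / 150 = 237.4658

237.466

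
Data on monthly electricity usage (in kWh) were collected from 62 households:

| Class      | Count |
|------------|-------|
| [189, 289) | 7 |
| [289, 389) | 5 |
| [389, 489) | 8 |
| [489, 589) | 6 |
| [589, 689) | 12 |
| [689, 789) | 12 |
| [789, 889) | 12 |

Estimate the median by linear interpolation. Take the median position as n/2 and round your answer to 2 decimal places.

Cumulative frequencies: 7, 12, 20, 26, 38, 50, 62
n = 62; position = n/2 = 31.
This falls in the class [589, 689): L = 589, F = 26, f = 12, h = 100.
Median ≈ 589 + ((31 − 26) / 12) × 100 = 630.6667

630.67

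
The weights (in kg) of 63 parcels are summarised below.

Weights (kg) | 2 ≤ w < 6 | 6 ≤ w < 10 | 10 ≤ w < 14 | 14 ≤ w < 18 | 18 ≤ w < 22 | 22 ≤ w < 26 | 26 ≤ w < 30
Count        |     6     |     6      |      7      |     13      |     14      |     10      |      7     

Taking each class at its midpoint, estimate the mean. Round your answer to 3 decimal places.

17.143

Midpoints: 4, 8, 12, 16, 20, 24, 28
Σfm = 6×4 + 6×8 + 7×12 + 13×16 + 14×20 + 10×24 + 7×28 = 1080
n = Σf = 63
Mean = 1080 / 63 = 17.1429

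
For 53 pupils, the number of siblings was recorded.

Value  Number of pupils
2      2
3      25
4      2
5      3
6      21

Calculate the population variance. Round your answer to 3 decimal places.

Values: 2, 3, 4, 5, 6
n = 53, Σfx = 228, mean = 4.3019
Σfx² = 1096
Σf(x − x̄)² = Σfx² − (Σfx)²/n = 1096 − 228²/53 = 115.1698
Population variance = 115.1698 / 53 = 2.1730

2.173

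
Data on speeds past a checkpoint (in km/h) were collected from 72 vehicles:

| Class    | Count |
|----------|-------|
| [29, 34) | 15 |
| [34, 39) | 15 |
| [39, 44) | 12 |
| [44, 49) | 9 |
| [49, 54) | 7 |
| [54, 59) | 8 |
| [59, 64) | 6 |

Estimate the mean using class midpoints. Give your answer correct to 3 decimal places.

Midpoints: 31.5, 36.5, 41.5, 46.5, 51.5, 56.5, 61.5
Σfm = 15×31.5 + 15×36.5 + 12×41.5 + 9×46.5 + 7×51.5 + 8×56.5 + 6×61.5 = 3118
n = Σf = 72
Mean = 3118 / 72 = 43.3056

43.306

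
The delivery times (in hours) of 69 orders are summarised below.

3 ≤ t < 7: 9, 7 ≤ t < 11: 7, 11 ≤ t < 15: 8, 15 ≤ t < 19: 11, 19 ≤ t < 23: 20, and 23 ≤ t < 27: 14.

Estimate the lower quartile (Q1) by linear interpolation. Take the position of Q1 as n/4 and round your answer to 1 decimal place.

Cumulative frequencies: 9, 16, 24, 35, 55, 69
n = 69; position = n/4 = 17.25.
This falls in the class 11 ≤ t < 15: L = 11, F = 16, f = 8, h = 4.
Lower quartile ≈ 11 + ((17.25 − 16) / 8) × 4 = 11.6250

11.6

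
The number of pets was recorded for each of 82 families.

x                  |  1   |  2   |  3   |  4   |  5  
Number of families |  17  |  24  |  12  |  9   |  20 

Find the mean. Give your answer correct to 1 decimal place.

Values: 1, 2, 3, 4, 5
Σfx = 17×1 + 24×2 + 12×3 + 9×4 + 20×5 = 237
n = Σf = 82
Mean = 237 / 82 = 2.8902

2.9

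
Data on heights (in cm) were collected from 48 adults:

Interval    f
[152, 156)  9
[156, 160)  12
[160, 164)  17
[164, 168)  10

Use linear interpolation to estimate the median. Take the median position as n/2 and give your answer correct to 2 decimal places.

160.71

Cumulative frequencies: 9, 21, 38, 48
n = 48; position = n/2 = 24.
This falls in the class [160, 164): L = 160, F = 21, f = 17, h = 4.
Median ≈ 160 + ((24 − 21) / 17) × 4 = 160.7059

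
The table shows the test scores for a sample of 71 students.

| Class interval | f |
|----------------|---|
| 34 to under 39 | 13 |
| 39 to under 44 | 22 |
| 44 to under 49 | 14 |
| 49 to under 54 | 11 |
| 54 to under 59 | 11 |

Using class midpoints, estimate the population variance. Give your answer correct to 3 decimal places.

44.307

Midpoints: 36.5, 41.5, 46.5, 51.5, 56.5
n = 71, Σfm = 3226.5, mean = 45.4437
Σfm² = 149769.75
Σf(m − x̄)² = Σfm² − (Σfm)²/n = 149769.75 − 3226.5²/71 = 3145.7746
Population variance = 3145.7746 / 71 = 44.3067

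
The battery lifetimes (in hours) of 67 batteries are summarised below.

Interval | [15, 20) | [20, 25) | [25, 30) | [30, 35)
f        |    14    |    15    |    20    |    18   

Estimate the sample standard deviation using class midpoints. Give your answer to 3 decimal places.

Midpoints: 17.5, 22.5, 27.5, 32.5
n = 67, Σfm = 1717.5, mean = 25.6343
Σfm² = 46018.75
Σf(m − x̄)² = Σfm² − (Σfm)²/n = 46018.75 − 1717.5²/67 = 1991.7910
Sample variance = 1991.7910 / 66 = 30.1787
Standard deviation = √30.1787 = 5.4935

5.494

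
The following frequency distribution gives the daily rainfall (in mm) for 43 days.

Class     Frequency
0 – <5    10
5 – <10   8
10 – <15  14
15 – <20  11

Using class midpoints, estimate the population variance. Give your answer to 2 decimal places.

Midpoints: 2.5, 7.5, 12.5, 17.5
n = 43, Σfm = 452.5, mean = 10.5233
Σfm² = 6068.75
Σf(m − x̄)² = Σfm² − (Σfm)²/n = 6068.75 − 452.5²/43 = 1306.9767
Population variance = 1306.9767 / 43 = 30.3948

30.39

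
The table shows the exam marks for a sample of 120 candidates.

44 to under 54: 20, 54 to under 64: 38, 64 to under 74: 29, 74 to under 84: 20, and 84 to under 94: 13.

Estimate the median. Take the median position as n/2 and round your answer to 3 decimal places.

64.690

Cumulative frequencies: 20, 58, 87, 107, 120
n = 120; position = n/2 = 60.
This falls in the class 64 to under 74: L = 64, F = 58, f = 29, h = 10.
Median ≈ 64 + ((60 − 58) / 29) × 10 = 64.6897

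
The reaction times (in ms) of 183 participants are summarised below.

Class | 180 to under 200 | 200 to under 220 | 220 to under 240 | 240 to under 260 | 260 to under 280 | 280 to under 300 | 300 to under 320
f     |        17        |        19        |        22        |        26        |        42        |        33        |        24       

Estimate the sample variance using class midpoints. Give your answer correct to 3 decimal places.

1351.612

Midpoints: 190, 210, 230, 250, 270, 290, 310
n = 183, Σfm = 47130, mean = 257.5410
Σfm² = 12383900
Σf(m − x̄)² = Σfm² − (Σfm)²/n = 12383900 − 47130²/183 = 245993.4426
Sample variance = 245993.4426 / 182 = 1351.6123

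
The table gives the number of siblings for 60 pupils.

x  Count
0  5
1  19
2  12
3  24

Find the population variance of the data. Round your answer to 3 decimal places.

1.043

Values: 0, 1, 2, 3
n = 60, Σfx = 115, mean = 1.9167
Σfx² = 283
Σf(x − x̄)² = Σfx² − (Σfx)²/n = 283 − 115²/60 = 62.5833
Population variance = 62.5833 / 60 = 1.0431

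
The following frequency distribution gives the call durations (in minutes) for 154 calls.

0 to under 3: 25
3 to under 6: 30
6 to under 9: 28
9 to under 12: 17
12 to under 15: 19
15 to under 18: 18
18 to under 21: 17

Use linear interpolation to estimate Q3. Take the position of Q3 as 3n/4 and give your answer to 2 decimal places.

14.45

Cumulative frequencies: 25, 55, 83, 100, 119, 137, 154
n = 154; position = 3n/4 = 115.5.
This falls in the class 12 to under 15: L = 12, F = 100, f = 19, h = 3.
Upper quartile ≈ 12 + ((115.5 − 100) / 19) × 3 = 14.4474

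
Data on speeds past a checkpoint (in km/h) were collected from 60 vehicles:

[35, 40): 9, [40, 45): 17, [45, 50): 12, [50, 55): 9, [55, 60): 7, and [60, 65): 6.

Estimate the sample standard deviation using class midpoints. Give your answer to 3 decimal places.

7.795

Midpoints: 37.5, 42.5, 47.5, 52.5, 57.5, 62.5
n = 60, Σfm = 2880, mean = 48.0000
Σfm² = 141825
Σf(m − x̄)² = Σfm² − (Σfm)²/n = 141825 − 2880²/60 = 3585.0000
Sample variance = 3585.0000 / 59 = 60.7627
Standard deviation = √60.7627 = 7.7950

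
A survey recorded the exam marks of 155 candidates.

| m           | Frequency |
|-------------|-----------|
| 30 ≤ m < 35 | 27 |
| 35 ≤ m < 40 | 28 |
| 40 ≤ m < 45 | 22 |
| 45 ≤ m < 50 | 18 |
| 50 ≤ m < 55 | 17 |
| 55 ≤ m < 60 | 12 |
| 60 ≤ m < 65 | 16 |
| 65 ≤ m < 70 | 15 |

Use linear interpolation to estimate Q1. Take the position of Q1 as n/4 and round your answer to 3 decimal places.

37.098

Cumulative frequencies: 27, 55, 77, 95, 112, 124, 140, 155
n = 155; position = n/4 = 38.75.
This falls in the class 35 ≤ m < 40: L = 35, F = 27, f = 28, h = 5.
Lower quartile ≈ 35 + ((38.75 − 27) / 28) × 5 = 37.0982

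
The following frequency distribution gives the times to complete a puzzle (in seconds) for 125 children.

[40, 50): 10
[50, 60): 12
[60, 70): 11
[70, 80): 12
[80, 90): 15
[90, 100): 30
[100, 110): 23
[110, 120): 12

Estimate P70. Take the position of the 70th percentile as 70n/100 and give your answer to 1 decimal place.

99.2

Cumulative frequencies: 10, 22, 33, 45, 60, 90, 113, 125
n = 125; position = 70n/100 = 87.5.
This falls in the class [90, 100): L = 90, F = 60, f = 30, h = 10.
70th percentile ≈ 90 + ((87.5 − 60) / 30) × 10 = 99.1667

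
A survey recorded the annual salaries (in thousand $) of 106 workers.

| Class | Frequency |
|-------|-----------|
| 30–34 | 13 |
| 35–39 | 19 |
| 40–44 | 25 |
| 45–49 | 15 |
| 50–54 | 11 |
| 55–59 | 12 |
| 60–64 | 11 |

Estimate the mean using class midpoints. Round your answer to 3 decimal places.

45.396

Midpoints: 32, 37, 42, 47, 52, 57, 62
Σfm = 13×32 + 19×37 + 25×42 + 15×47 + 11×52 + 12×57 + 11×62 = 4812
n = Σf = 106
Mean = 4812 / 106 = 45.3962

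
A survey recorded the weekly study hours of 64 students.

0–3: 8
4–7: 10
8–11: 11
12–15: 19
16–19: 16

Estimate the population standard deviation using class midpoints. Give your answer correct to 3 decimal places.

Midpoints: 1.5, 5.5, 9.5, 13.5, 17.5
n = 64, Σfm = 708, mean = 11.0625
Σfm² = 9676
Σf(m − x̄)² = Σfm² − (Σfm)²/n = 9676 − 708²/64 = 1843.7500
Population variance = 1843.7500 / 64 = 28.8086
Standard deviation = √28.8086 = 5.3674

5.367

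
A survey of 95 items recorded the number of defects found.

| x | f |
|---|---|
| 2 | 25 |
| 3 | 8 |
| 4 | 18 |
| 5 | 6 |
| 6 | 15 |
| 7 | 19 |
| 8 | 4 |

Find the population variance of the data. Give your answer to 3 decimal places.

4.017

Values: 2, 3, 4, 5, 6, 7, 8
n = 95, Σfx = 431, mean = 4.5368
Σfx² = 2337
Σf(x − x̄)² = Σfx² − (Σfx)²/n = 2337 − 431²/95 = 381.6211
Population variance = 381.6211 / 95 = 4.0171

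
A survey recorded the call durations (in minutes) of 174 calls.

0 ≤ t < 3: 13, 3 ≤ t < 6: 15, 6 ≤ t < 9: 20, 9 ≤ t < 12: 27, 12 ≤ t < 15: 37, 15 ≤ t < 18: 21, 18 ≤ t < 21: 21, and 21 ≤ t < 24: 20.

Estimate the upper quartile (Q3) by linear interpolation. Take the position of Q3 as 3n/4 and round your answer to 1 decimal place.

Cumulative frequencies: 13, 28, 48, 75, 112, 133, 154, 174
n = 174; position = 3n/4 = 130.5.
This falls in the class 15 ≤ t < 18: L = 15, F = 112, f = 21, h = 3.
Upper quartile ≈ 15 + ((130.5 − 112) / 21) × 3 = 17.6429

17.6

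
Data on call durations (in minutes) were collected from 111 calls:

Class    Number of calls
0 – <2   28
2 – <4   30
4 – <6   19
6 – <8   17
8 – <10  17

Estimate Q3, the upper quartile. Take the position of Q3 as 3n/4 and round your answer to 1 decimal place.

6.7

Cumulative frequencies: 28, 58, 77, 94, 111
n = 111; position = 3n/4 = 83.25.
This falls in the class 6 – <8: L = 6, F = 77, f = 17, h = 2.
Upper quartile ≈ 6 + ((83.25 − 77) / 17) × 2 = 6.7353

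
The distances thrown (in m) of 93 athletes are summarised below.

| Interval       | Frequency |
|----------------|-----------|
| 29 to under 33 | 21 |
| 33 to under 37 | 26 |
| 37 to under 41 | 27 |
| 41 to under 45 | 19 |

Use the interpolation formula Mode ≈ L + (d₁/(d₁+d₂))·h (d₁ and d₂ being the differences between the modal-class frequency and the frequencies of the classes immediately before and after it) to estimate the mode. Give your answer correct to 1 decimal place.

37.4

Modal class: 37 to under 41 (highest frequency 27).
d₁ = 27 − 26 = 1, d₂ = 27 − 19 = 8
Mode ≈ 37 + (1/(1+8)) × 4 = 37 + 0.4444 = 37.4444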